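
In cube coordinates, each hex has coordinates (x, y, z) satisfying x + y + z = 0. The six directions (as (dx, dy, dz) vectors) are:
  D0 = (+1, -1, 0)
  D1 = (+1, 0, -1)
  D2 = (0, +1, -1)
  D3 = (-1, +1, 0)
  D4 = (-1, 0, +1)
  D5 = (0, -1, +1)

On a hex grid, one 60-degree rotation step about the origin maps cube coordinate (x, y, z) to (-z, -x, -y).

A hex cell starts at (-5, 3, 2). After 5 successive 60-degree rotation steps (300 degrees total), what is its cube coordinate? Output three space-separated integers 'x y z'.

Answer: -3 -2 5

Derivation:
Start: (-5, 3, 2)
Step 1: (-5, 3, 2) -> (-(2), -(-5), -(3)) = (-2, 5, -3)
Step 2: (-2, 5, -3) -> (-(-3), -(-2), -(5)) = (3, 2, -5)
Step 3: (3, 2, -5) -> (-(-5), -(3), -(2)) = (5, -3, -2)
Step 4: (5, -3, -2) -> (-(-2), -(5), -(-3)) = (2, -5, 3)
Step 5: (2, -5, 3) -> (-(3), -(2), -(-5)) = (-3, -2, 5)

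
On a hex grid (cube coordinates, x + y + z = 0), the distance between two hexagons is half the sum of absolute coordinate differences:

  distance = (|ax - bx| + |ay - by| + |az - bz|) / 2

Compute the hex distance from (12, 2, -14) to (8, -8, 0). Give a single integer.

Answer: 14

Derivation:
|ax - bx| = |12 - 8| = 4
|ay - by| = |2 - (-8)| = 10
|az - bz| = |-14 - 0| = 14
distance = (4 + 10 + 14) / 2 = 28 / 2 = 14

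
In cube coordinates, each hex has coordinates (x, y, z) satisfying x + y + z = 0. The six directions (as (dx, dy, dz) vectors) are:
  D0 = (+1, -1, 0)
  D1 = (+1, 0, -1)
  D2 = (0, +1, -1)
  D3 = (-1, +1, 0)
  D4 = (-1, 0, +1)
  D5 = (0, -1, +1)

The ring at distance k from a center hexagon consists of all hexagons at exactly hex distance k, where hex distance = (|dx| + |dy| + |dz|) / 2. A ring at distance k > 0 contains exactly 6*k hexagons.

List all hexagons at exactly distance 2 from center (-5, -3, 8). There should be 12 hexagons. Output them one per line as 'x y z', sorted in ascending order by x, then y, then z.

Walk ring at distance 2 from (-5, -3, 8):
Start at center + D4*2 = (-7, -3, 10)
  hex 0: (-7, -3, 10)
  hex 1: (-6, -4, 10)
  hex 2: (-5, -5, 10)
  hex 3: (-4, -5, 9)
  hex 4: (-3, -5, 8)
  hex 5: (-3, -4, 7)
  hex 6: (-3, -3, 6)
  hex 7: (-4, -2, 6)
  hex 8: (-5, -1, 6)
  hex 9: (-6, -1, 7)
  hex 10: (-7, -1, 8)
  hex 11: (-7, -2, 9)
Sorted: 12 hexes.

Answer: -7 -3 10
-7 -2 9
-7 -1 8
-6 -4 10
-6 -1 7
-5 -5 10
-5 -1 6
-4 -5 9
-4 -2 6
-3 -5 8
-3 -4 7
-3 -3 6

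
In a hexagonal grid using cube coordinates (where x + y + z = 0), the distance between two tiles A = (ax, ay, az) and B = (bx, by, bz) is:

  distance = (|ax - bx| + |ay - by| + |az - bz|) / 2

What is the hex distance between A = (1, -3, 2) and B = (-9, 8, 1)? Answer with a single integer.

|ax - bx| = |1 - (-9)| = 10
|ay - by| = |-3 - 8| = 11
|az - bz| = |2 - 1| = 1
distance = (10 + 11 + 1) / 2 = 22 / 2 = 11

Answer: 11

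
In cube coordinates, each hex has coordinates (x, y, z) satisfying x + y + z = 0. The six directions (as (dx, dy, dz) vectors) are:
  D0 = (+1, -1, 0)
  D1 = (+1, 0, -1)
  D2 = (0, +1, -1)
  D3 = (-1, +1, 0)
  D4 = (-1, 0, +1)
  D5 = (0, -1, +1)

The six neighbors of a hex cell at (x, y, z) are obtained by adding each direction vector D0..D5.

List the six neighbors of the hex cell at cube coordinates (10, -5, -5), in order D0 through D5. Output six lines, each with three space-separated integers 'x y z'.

Answer: 11 -6 -5
11 -5 -6
10 -4 -6
9 -4 -5
9 -5 -4
10 -6 -4

Derivation:
Center: (10, -5, -5). Add each direction:
  D0: (10, -5, -5) + (1, -1, 0) = (11, -6, -5)
  D1: (10, -5, -5) + (1, 0, -1) = (11, -5, -6)
  D2: (10, -5, -5) + (0, 1, -1) = (10, -4, -6)
  D3: (10, -5, -5) + (-1, 1, 0) = (9, -4, -5)
  D4: (10, -5, -5) + (-1, 0, 1) = (9, -5, -4)
  D5: (10, -5, -5) + (0, -1, 1) = (10, -6, -4)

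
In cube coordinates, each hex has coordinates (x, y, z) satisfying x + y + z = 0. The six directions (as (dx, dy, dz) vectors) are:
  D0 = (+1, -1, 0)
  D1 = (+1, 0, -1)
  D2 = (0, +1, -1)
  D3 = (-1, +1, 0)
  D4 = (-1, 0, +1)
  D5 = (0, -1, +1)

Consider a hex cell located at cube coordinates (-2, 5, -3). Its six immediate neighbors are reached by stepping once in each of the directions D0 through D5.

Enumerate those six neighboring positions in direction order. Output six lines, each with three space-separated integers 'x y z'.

Center: (-2, 5, -3). Add each direction:
  D0: (-2, 5, -3) + (1, -1, 0) = (-1, 4, -3)
  D1: (-2, 5, -3) + (1, 0, -1) = (-1, 5, -4)
  D2: (-2, 5, -3) + (0, 1, -1) = (-2, 6, -4)
  D3: (-2, 5, -3) + (-1, 1, 0) = (-3, 6, -3)
  D4: (-2, 5, -3) + (-1, 0, 1) = (-3, 5, -2)
  D5: (-2, 5, -3) + (0, -1, 1) = (-2, 4, -2)

Answer: -1 4 -3
-1 5 -4
-2 6 -4
-3 6 -3
-3 5 -2
-2 4 -2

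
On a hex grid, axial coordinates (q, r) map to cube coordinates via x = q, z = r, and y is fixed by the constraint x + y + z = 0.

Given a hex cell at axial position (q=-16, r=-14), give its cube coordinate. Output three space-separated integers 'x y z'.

x = q = -16
z = r = -14
y = -x - z = -(-16) - (-14) = 30

Answer: -16 30 -14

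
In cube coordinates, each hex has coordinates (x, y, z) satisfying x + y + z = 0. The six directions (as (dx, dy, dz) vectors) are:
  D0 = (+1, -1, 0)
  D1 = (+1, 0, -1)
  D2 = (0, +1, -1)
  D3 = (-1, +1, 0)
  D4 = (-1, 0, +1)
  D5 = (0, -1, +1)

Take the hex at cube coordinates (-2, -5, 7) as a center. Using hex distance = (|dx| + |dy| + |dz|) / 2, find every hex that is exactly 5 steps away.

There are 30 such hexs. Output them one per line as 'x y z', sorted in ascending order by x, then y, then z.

Answer: -7 -5 12
-7 -4 11
-7 -3 10
-7 -2 9
-7 -1 8
-7 0 7
-6 -6 12
-6 0 6
-5 -7 12
-5 0 5
-4 -8 12
-4 0 4
-3 -9 12
-3 0 3
-2 -10 12
-2 0 2
-1 -10 11
-1 -1 2
0 -10 10
0 -2 2
1 -10 9
1 -3 2
2 -10 8
2 -4 2
3 -10 7
3 -9 6
3 -8 5
3 -7 4
3 -6 3
3 -5 2

Derivation:
Walk ring at distance 5 from (-2, -5, 7):
Start at center + D4*5 = (-7, -5, 12)
  hex 0: (-7, -5, 12)
  hex 1: (-6, -6, 12)
  hex 2: (-5, -7, 12)
  hex 3: (-4, -8, 12)
  hex 4: (-3, -9, 12)
  hex 5: (-2, -10, 12)
  hex 6: (-1, -10, 11)
  hex 7: (0, -10, 10)
  hex 8: (1, -10, 9)
  hex 9: (2, -10, 8)
  hex 10: (3, -10, 7)
  hex 11: (3, -9, 6)
  hex 12: (3, -8, 5)
  hex 13: (3, -7, 4)
  hex 14: (3, -6, 3)
  hex 15: (3, -5, 2)
  hex 16: (2, -4, 2)
  hex 17: (1, -3, 2)
  hex 18: (0, -2, 2)
  hex 19: (-1, -1, 2)
  hex 20: (-2, 0, 2)
  hex 21: (-3, 0, 3)
  hex 22: (-4, 0, 4)
  hex 23: (-5, 0, 5)
  hex 24: (-6, 0, 6)
  hex 25: (-7, 0, 7)
  hex 26: (-7, -1, 8)
  hex 27: (-7, -2, 9)
  hex 28: (-7, -3, 10)
  hex 29: (-7, -4, 11)
Sorted: 30 hexes.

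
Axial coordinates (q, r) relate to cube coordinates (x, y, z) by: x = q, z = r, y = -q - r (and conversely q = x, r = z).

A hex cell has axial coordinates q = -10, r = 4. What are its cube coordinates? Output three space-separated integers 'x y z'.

x = q = -10
z = r = 4
y = -x - z = -(-10) - (4) = 6

Answer: -10 6 4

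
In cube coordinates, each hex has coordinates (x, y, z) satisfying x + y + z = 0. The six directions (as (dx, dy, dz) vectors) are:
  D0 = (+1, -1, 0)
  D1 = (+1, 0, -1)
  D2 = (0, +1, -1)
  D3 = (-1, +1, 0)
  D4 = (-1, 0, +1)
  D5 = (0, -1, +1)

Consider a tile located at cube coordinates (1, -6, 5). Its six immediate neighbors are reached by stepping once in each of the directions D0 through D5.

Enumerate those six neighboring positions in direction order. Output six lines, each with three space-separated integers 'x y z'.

Answer: 2 -7 5
2 -6 4
1 -5 4
0 -5 5
0 -6 6
1 -7 6

Derivation:
Center: (1, -6, 5). Add each direction:
  D0: (1, -6, 5) + (1, -1, 0) = (2, -7, 5)
  D1: (1, -6, 5) + (1, 0, -1) = (2, -6, 4)
  D2: (1, -6, 5) + (0, 1, -1) = (1, -5, 4)
  D3: (1, -6, 5) + (-1, 1, 0) = (0, -5, 5)
  D4: (1, -6, 5) + (-1, 0, 1) = (0, -6, 6)
  D5: (1, -6, 5) + (0, -1, 1) = (1, -7, 6)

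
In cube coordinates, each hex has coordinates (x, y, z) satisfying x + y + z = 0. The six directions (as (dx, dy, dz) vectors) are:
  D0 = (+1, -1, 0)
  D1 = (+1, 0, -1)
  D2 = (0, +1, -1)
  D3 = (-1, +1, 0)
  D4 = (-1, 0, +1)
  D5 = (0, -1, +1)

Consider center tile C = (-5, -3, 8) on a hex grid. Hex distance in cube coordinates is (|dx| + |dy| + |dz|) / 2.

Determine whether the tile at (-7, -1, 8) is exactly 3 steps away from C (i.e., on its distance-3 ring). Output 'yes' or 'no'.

|px - cx| = |-7 - (-5)| = 2
|py - cy| = |-1 - (-3)| = 2
|pz - cz| = |8 - 8| = 0
distance = (2+2+0)/2 = 4/2 = 2
radius = 3; distance != radius -> no

Answer: no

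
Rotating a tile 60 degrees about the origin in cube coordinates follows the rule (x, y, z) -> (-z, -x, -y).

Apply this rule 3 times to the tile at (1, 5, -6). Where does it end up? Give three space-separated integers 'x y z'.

Answer: -1 -5 6

Derivation:
Start: (1, 5, -6)
Step 1: (1, 5, -6) -> (-(-6), -(1), -(5)) = (6, -1, -5)
Step 2: (6, -1, -5) -> (-(-5), -(6), -(-1)) = (5, -6, 1)
Step 3: (5, -6, 1) -> (-(1), -(5), -(-6)) = (-1, -5, 6)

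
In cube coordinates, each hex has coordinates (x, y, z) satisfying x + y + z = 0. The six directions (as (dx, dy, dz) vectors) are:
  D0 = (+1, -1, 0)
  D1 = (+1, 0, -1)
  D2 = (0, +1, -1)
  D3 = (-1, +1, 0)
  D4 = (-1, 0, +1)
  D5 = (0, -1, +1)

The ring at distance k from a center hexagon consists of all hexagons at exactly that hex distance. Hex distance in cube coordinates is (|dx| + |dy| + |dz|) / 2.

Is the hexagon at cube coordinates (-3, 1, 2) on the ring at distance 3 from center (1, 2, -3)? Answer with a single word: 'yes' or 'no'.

Answer: no

Derivation:
|px - cx| = |-3 - 1| = 4
|py - cy| = |1 - 2| = 1
|pz - cz| = |2 - (-3)| = 5
distance = (4+1+5)/2 = 10/2 = 5
radius = 3; distance != radius -> no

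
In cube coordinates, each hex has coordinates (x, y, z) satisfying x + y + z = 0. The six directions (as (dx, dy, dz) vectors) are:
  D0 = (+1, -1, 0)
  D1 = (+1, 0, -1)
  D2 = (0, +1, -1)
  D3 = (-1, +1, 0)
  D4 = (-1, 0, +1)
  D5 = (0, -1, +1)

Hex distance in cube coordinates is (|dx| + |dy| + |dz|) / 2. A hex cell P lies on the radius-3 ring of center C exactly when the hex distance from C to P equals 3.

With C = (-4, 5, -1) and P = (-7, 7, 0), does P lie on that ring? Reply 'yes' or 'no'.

Answer: yes

Derivation:
|px - cx| = |-7 - (-4)| = 3
|py - cy| = |7 - 5| = 2
|pz - cz| = |0 - (-1)| = 1
distance = (3+2+1)/2 = 6/2 = 3
radius = 3; distance == radius -> yes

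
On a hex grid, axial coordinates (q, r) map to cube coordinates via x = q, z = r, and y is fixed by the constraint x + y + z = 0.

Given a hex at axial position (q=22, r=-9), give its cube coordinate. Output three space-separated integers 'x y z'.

x = q = 22
z = r = -9
y = -x - z = -(22) - (-9) = -13

Answer: 22 -13 -9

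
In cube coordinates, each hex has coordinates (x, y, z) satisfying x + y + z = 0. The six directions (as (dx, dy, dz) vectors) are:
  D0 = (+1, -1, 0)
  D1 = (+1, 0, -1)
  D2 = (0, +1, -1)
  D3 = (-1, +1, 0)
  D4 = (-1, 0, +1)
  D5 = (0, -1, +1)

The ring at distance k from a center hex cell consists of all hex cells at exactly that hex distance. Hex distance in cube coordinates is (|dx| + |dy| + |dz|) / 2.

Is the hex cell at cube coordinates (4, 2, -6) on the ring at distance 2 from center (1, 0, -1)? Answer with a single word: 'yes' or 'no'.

|px - cx| = |4 - 1| = 3
|py - cy| = |2 - 0| = 2
|pz - cz| = |-6 - (-1)| = 5
distance = (3+2+5)/2 = 10/2 = 5
radius = 2; distance != radius -> no

Answer: no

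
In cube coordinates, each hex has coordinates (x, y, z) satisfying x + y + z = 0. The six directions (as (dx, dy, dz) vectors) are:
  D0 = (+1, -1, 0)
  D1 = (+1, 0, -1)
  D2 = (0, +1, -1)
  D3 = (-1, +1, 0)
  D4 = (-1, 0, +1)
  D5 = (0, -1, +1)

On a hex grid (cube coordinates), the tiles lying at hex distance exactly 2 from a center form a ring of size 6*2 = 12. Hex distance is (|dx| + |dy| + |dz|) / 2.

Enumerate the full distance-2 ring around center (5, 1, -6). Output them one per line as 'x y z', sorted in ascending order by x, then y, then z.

Answer: 3 1 -4
3 2 -5
3 3 -6
4 0 -4
4 3 -7
5 -1 -4
5 3 -8
6 -1 -5
6 2 -8
7 -1 -6
7 0 -7
7 1 -8

Derivation:
Walk ring at distance 2 from (5, 1, -6):
Start at center + D4*2 = (3, 1, -4)
  hex 0: (3, 1, -4)
  hex 1: (4, 0, -4)
  hex 2: (5, -1, -4)
  hex 3: (6, -1, -5)
  hex 4: (7, -1, -6)
  hex 5: (7, 0, -7)
  hex 6: (7, 1, -8)
  hex 7: (6, 2, -8)
  hex 8: (5, 3, -8)
  hex 9: (4, 3, -7)
  hex 10: (3, 3, -6)
  hex 11: (3, 2, -5)
Sorted: 12 hexes.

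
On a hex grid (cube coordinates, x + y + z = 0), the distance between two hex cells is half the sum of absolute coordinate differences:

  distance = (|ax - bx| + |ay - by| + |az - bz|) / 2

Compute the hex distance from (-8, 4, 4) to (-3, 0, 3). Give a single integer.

Answer: 5

Derivation:
|ax - bx| = |-8 - (-3)| = 5
|ay - by| = |4 - 0| = 4
|az - bz| = |4 - 3| = 1
distance = (5 + 4 + 1) / 2 = 10 / 2 = 5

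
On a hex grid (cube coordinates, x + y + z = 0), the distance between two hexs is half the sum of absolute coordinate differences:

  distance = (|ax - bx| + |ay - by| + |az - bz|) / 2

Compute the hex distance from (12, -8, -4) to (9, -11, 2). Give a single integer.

|ax - bx| = |12 - 9| = 3
|ay - by| = |-8 - (-11)| = 3
|az - bz| = |-4 - 2| = 6
distance = (3 + 3 + 6) / 2 = 12 / 2 = 6

Answer: 6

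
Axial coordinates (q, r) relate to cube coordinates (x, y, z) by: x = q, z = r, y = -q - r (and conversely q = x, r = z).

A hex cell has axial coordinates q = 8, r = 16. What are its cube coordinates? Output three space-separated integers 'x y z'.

x = q = 8
z = r = 16
y = -x - z = -(8) - (16) = -24

Answer: 8 -24 16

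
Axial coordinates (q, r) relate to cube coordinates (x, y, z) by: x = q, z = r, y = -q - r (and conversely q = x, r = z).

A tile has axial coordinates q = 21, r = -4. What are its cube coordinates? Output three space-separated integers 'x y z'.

Answer: 21 -17 -4

Derivation:
x = q = 21
z = r = -4
y = -x - z = -(21) - (-4) = -17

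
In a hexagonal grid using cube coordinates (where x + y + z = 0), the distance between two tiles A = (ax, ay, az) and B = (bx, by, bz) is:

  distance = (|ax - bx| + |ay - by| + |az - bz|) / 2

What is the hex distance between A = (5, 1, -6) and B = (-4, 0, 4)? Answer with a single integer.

Answer: 10

Derivation:
|ax - bx| = |5 - (-4)| = 9
|ay - by| = |1 - 0| = 1
|az - bz| = |-6 - 4| = 10
distance = (9 + 1 + 10) / 2 = 20 / 2 = 10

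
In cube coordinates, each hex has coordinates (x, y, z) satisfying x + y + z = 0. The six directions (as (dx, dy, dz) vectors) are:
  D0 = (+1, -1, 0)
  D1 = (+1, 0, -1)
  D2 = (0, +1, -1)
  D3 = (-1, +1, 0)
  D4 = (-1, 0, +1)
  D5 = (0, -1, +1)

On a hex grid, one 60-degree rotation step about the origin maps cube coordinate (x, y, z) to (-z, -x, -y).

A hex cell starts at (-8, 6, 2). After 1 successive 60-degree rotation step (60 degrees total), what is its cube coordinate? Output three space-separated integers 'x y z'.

Answer: -2 8 -6

Derivation:
Start: (-8, 6, 2)
Step 1: (-8, 6, 2) -> (-(2), -(-8), -(6)) = (-2, 8, -6)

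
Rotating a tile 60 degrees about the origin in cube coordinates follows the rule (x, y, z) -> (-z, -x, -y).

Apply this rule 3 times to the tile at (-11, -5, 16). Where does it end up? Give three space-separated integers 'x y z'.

Answer: 11 5 -16

Derivation:
Start: (-11, -5, 16)
Step 1: (-11, -5, 16) -> (-(16), -(-11), -(-5)) = (-16, 11, 5)
Step 2: (-16, 11, 5) -> (-(5), -(-16), -(11)) = (-5, 16, -11)
Step 3: (-5, 16, -11) -> (-(-11), -(-5), -(16)) = (11, 5, -16)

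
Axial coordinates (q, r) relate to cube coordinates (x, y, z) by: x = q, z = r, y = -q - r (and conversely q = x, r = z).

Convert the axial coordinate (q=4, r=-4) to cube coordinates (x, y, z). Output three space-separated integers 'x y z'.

x = q = 4
z = r = -4
y = -x - z = -(4) - (-4) = 0

Answer: 4 0 -4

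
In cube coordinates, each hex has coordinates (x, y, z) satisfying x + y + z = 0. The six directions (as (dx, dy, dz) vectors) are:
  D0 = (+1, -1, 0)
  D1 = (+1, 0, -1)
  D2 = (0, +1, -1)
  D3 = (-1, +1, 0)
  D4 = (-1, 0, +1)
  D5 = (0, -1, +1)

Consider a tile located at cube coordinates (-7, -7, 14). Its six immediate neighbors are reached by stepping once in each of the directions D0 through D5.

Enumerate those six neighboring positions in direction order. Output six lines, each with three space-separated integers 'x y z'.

Answer: -6 -8 14
-6 -7 13
-7 -6 13
-8 -6 14
-8 -7 15
-7 -8 15

Derivation:
Center: (-7, -7, 14). Add each direction:
  D0: (-7, -7, 14) + (1, -1, 0) = (-6, -8, 14)
  D1: (-7, -7, 14) + (1, 0, -1) = (-6, -7, 13)
  D2: (-7, -7, 14) + (0, 1, -1) = (-7, -6, 13)
  D3: (-7, -7, 14) + (-1, 1, 0) = (-8, -6, 14)
  D4: (-7, -7, 14) + (-1, 0, 1) = (-8, -7, 15)
  D5: (-7, -7, 14) + (0, -1, 1) = (-7, -8, 15)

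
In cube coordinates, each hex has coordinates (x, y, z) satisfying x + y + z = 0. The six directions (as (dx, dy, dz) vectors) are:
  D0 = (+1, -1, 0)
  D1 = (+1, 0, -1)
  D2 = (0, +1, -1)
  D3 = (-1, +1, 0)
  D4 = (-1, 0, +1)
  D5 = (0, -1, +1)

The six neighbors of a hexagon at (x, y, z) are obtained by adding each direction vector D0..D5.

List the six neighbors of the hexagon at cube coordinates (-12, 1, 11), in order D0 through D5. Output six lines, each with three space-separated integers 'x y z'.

Center: (-12, 1, 11). Add each direction:
  D0: (-12, 1, 11) + (1, -1, 0) = (-11, 0, 11)
  D1: (-12, 1, 11) + (1, 0, -1) = (-11, 1, 10)
  D2: (-12, 1, 11) + (0, 1, -1) = (-12, 2, 10)
  D3: (-12, 1, 11) + (-1, 1, 0) = (-13, 2, 11)
  D4: (-12, 1, 11) + (-1, 0, 1) = (-13, 1, 12)
  D5: (-12, 1, 11) + (0, -1, 1) = (-12, 0, 12)

Answer: -11 0 11
-11 1 10
-12 2 10
-13 2 11
-13 1 12
-12 0 12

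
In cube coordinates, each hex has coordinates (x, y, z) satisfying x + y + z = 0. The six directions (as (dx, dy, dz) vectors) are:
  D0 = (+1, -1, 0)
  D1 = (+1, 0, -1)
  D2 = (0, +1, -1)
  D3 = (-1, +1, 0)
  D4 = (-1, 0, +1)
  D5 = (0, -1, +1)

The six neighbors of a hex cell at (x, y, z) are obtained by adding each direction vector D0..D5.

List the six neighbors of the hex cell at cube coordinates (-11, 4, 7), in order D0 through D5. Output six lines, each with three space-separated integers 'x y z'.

Center: (-11, 4, 7). Add each direction:
  D0: (-11, 4, 7) + (1, -1, 0) = (-10, 3, 7)
  D1: (-11, 4, 7) + (1, 0, -1) = (-10, 4, 6)
  D2: (-11, 4, 7) + (0, 1, -1) = (-11, 5, 6)
  D3: (-11, 4, 7) + (-1, 1, 0) = (-12, 5, 7)
  D4: (-11, 4, 7) + (-1, 0, 1) = (-12, 4, 8)
  D5: (-11, 4, 7) + (0, -1, 1) = (-11, 3, 8)

Answer: -10 3 7
-10 4 6
-11 5 6
-12 5 7
-12 4 8
-11 3 8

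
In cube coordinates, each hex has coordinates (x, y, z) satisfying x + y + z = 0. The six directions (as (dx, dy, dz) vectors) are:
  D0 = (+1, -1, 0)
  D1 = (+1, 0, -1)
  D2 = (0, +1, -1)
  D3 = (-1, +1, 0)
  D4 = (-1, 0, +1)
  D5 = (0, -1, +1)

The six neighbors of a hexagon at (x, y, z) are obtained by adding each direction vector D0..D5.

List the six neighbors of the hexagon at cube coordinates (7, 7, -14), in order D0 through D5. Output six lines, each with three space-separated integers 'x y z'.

Answer: 8 6 -14
8 7 -15
7 8 -15
6 8 -14
6 7 -13
7 6 -13

Derivation:
Center: (7, 7, -14). Add each direction:
  D0: (7, 7, -14) + (1, -1, 0) = (8, 6, -14)
  D1: (7, 7, -14) + (1, 0, -1) = (8, 7, -15)
  D2: (7, 7, -14) + (0, 1, -1) = (7, 8, -15)
  D3: (7, 7, -14) + (-1, 1, 0) = (6, 8, -14)
  D4: (7, 7, -14) + (-1, 0, 1) = (6, 7, -13)
  D5: (7, 7, -14) + (0, -1, 1) = (7, 6, -13)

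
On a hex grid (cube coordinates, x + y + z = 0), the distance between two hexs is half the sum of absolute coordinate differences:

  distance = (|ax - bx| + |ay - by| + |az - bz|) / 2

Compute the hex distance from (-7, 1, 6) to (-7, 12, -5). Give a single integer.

Answer: 11

Derivation:
|ax - bx| = |-7 - (-7)| = 0
|ay - by| = |1 - 12| = 11
|az - bz| = |6 - (-5)| = 11
distance = (0 + 11 + 11) / 2 = 22 / 2 = 11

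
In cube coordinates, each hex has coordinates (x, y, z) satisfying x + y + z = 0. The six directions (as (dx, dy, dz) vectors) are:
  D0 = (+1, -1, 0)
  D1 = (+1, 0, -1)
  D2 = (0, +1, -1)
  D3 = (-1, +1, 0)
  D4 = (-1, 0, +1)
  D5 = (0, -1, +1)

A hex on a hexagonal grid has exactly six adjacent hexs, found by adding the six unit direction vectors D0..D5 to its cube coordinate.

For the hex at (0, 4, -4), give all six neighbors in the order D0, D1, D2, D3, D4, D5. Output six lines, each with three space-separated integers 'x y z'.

Answer: 1 3 -4
1 4 -5
0 5 -5
-1 5 -4
-1 4 -3
0 3 -3

Derivation:
Center: (0, 4, -4). Add each direction:
  D0: (0, 4, -4) + (1, -1, 0) = (1, 3, -4)
  D1: (0, 4, -4) + (1, 0, -1) = (1, 4, -5)
  D2: (0, 4, -4) + (0, 1, -1) = (0, 5, -5)
  D3: (0, 4, -4) + (-1, 1, 0) = (-1, 5, -4)
  D4: (0, 4, -4) + (-1, 0, 1) = (-1, 4, -3)
  D5: (0, 4, -4) + (0, -1, 1) = (0, 3, -3)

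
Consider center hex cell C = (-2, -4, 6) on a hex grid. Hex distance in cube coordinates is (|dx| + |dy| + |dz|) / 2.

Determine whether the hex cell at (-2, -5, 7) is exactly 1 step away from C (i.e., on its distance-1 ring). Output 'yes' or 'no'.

|px - cx| = |-2 - (-2)| = 0
|py - cy| = |-5 - (-4)| = 1
|pz - cz| = |7 - 6| = 1
distance = (0+1+1)/2 = 2/2 = 1
radius = 1; distance == radius -> yes

Answer: yes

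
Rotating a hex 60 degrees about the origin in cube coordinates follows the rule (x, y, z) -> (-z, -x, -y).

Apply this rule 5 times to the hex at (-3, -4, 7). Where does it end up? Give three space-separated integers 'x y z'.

Start: (-3, -4, 7)
Step 1: (-3, -4, 7) -> (-(7), -(-3), -(-4)) = (-7, 3, 4)
Step 2: (-7, 3, 4) -> (-(4), -(-7), -(3)) = (-4, 7, -3)
Step 3: (-4, 7, -3) -> (-(-3), -(-4), -(7)) = (3, 4, -7)
Step 4: (3, 4, -7) -> (-(-7), -(3), -(4)) = (7, -3, -4)
Step 5: (7, -3, -4) -> (-(-4), -(7), -(-3)) = (4, -7, 3)

Answer: 4 -7 3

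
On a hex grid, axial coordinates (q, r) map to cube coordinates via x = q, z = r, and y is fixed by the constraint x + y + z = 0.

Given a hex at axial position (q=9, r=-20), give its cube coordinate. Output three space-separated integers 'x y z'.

Answer: 9 11 -20

Derivation:
x = q = 9
z = r = -20
y = -x - z = -(9) - (-20) = 11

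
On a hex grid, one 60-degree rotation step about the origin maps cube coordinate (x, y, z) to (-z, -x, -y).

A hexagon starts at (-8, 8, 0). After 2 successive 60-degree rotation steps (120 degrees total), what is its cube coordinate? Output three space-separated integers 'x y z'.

Start: (-8, 8, 0)
Step 1: (-8, 8, 0) -> (-(0), -(-8), -(8)) = (0, 8, -8)
Step 2: (0, 8, -8) -> (-(-8), -(0), -(8)) = (8, 0, -8)

Answer: 8 0 -8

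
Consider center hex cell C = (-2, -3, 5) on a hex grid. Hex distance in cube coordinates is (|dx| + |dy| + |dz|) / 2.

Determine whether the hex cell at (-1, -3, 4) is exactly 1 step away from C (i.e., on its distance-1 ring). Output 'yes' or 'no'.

Answer: yes

Derivation:
|px - cx| = |-1 - (-2)| = 1
|py - cy| = |-3 - (-3)| = 0
|pz - cz| = |4 - 5| = 1
distance = (1+0+1)/2 = 2/2 = 1
radius = 1; distance == radius -> yes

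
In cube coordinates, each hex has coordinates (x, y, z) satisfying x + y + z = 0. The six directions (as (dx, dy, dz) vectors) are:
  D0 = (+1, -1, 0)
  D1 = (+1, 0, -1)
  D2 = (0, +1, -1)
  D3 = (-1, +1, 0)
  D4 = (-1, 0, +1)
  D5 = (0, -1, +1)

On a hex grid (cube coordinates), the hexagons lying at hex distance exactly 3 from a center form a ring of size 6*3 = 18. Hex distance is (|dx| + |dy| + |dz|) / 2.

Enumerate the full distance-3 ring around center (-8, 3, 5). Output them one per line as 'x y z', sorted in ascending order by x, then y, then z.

Walk ring at distance 3 from (-8, 3, 5):
Start at center + D4*3 = (-11, 3, 8)
  hex 0: (-11, 3, 8)
  hex 1: (-10, 2, 8)
  hex 2: (-9, 1, 8)
  hex 3: (-8, 0, 8)
  hex 4: (-7, 0, 7)
  hex 5: (-6, 0, 6)
  hex 6: (-5, 0, 5)
  hex 7: (-5, 1, 4)
  hex 8: (-5, 2, 3)
  hex 9: (-5, 3, 2)
  hex 10: (-6, 4, 2)
  hex 11: (-7, 5, 2)
  hex 12: (-8, 6, 2)
  hex 13: (-9, 6, 3)
  hex 14: (-10, 6, 4)
  hex 15: (-11, 6, 5)
  hex 16: (-11, 5, 6)
  hex 17: (-11, 4, 7)
Sorted: 18 hexes.

Answer: -11 3 8
-11 4 7
-11 5 6
-11 6 5
-10 2 8
-10 6 4
-9 1 8
-9 6 3
-8 0 8
-8 6 2
-7 0 7
-7 5 2
-6 0 6
-6 4 2
-5 0 5
-5 1 4
-5 2 3
-5 3 2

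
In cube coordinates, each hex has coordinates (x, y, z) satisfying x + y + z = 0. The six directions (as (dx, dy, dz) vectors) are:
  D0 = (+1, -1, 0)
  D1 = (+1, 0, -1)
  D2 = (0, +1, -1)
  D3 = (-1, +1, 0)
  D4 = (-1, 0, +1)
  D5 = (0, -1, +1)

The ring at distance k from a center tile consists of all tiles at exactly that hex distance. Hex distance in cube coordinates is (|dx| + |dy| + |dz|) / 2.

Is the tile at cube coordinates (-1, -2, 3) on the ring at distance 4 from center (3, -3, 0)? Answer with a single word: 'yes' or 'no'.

Answer: yes

Derivation:
|px - cx| = |-1 - 3| = 4
|py - cy| = |-2 - (-3)| = 1
|pz - cz| = |3 - 0| = 3
distance = (4+1+3)/2 = 8/2 = 4
radius = 4; distance == radius -> yes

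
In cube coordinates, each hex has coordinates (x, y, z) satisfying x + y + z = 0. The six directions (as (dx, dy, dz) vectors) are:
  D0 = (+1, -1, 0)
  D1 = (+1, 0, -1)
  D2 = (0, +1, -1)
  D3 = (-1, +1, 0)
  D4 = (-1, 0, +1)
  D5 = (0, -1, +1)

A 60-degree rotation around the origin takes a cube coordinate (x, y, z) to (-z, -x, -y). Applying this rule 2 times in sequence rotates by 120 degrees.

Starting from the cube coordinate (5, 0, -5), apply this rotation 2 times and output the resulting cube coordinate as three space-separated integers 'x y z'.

Answer: 0 -5 5

Derivation:
Start: (5, 0, -5)
Step 1: (5, 0, -5) -> (-(-5), -(5), -(0)) = (5, -5, 0)
Step 2: (5, -5, 0) -> (-(0), -(5), -(-5)) = (0, -5, 5)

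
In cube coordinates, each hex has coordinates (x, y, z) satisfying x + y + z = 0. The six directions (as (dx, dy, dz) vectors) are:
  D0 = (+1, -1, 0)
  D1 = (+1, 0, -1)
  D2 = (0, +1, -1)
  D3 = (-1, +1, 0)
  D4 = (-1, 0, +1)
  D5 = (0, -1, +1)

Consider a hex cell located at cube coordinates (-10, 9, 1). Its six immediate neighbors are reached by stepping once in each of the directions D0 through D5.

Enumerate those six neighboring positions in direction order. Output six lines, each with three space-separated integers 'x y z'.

Center: (-10, 9, 1). Add each direction:
  D0: (-10, 9, 1) + (1, -1, 0) = (-9, 8, 1)
  D1: (-10, 9, 1) + (1, 0, -1) = (-9, 9, 0)
  D2: (-10, 9, 1) + (0, 1, -1) = (-10, 10, 0)
  D3: (-10, 9, 1) + (-1, 1, 0) = (-11, 10, 1)
  D4: (-10, 9, 1) + (-1, 0, 1) = (-11, 9, 2)
  D5: (-10, 9, 1) + (0, -1, 1) = (-10, 8, 2)

Answer: -9 8 1
-9 9 0
-10 10 0
-11 10 1
-11 9 2
-10 8 2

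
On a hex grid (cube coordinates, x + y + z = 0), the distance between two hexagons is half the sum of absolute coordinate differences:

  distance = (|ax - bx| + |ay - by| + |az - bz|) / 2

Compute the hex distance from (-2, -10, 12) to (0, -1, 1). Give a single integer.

Answer: 11

Derivation:
|ax - bx| = |-2 - 0| = 2
|ay - by| = |-10 - (-1)| = 9
|az - bz| = |12 - 1| = 11
distance = (2 + 9 + 11) / 2 = 22 / 2 = 11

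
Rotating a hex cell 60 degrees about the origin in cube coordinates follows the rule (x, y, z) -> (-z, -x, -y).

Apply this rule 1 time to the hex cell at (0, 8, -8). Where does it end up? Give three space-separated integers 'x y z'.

Start: (0, 8, -8)
Step 1: (0, 8, -8) -> (-(-8), -(0), -(8)) = (8, 0, -8)

Answer: 8 0 -8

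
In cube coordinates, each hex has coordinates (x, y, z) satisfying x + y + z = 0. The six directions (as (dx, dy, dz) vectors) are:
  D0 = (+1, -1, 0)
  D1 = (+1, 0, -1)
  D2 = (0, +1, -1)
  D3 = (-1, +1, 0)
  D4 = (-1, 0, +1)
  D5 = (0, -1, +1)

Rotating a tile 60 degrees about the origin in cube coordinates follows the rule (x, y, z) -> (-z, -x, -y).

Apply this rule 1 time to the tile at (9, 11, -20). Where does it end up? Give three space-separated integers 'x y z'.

Start: (9, 11, -20)
Step 1: (9, 11, -20) -> (-(-20), -(9), -(11)) = (20, -9, -11)

Answer: 20 -9 -11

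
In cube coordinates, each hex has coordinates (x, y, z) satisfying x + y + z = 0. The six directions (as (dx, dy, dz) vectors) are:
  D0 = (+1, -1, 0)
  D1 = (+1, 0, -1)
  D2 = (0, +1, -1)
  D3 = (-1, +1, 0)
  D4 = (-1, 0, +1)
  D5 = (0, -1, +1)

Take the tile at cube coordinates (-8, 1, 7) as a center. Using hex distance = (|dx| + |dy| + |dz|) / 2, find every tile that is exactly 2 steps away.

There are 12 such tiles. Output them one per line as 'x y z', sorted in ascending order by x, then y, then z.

Answer: -10 1 9
-10 2 8
-10 3 7
-9 0 9
-9 3 6
-8 -1 9
-8 3 5
-7 -1 8
-7 2 5
-6 -1 7
-6 0 6
-6 1 5

Derivation:
Walk ring at distance 2 from (-8, 1, 7):
Start at center + D4*2 = (-10, 1, 9)
  hex 0: (-10, 1, 9)
  hex 1: (-9, 0, 9)
  hex 2: (-8, -1, 9)
  hex 3: (-7, -1, 8)
  hex 4: (-6, -1, 7)
  hex 5: (-6, 0, 6)
  hex 6: (-6, 1, 5)
  hex 7: (-7, 2, 5)
  hex 8: (-8, 3, 5)
  hex 9: (-9, 3, 6)
  hex 10: (-10, 3, 7)
  hex 11: (-10, 2, 8)
Sorted: 12 hexes.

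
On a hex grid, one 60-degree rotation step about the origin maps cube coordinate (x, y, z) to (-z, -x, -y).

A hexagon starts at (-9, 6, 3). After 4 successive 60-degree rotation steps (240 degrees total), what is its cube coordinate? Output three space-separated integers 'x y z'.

Answer: 3 -9 6

Derivation:
Start: (-9, 6, 3)
Step 1: (-9, 6, 3) -> (-(3), -(-9), -(6)) = (-3, 9, -6)
Step 2: (-3, 9, -6) -> (-(-6), -(-3), -(9)) = (6, 3, -9)
Step 3: (6, 3, -9) -> (-(-9), -(6), -(3)) = (9, -6, -3)
Step 4: (9, -6, -3) -> (-(-3), -(9), -(-6)) = (3, -9, 6)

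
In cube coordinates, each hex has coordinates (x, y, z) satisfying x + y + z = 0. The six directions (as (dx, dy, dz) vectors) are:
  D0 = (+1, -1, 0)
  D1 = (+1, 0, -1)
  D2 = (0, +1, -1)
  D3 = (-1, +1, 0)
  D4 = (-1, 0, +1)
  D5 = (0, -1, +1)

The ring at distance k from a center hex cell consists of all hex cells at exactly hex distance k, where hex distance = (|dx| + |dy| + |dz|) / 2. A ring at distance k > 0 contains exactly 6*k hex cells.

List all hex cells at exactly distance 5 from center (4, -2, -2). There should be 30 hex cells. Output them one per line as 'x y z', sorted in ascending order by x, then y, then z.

Walk ring at distance 5 from (4, -2, -2):
Start at center + D4*5 = (-1, -2, 3)
  hex 0: (-1, -2, 3)
  hex 1: (0, -3, 3)
  hex 2: (1, -4, 3)
  hex 3: (2, -5, 3)
  hex 4: (3, -6, 3)
  hex 5: (4, -7, 3)
  hex 6: (5, -7, 2)
  hex 7: (6, -7, 1)
  hex 8: (7, -7, 0)
  hex 9: (8, -7, -1)
  hex 10: (9, -7, -2)
  hex 11: (9, -6, -3)
  hex 12: (9, -5, -4)
  hex 13: (9, -4, -5)
  hex 14: (9, -3, -6)
  hex 15: (9, -2, -7)
  hex 16: (8, -1, -7)
  hex 17: (7, 0, -7)
  hex 18: (6, 1, -7)
  hex 19: (5, 2, -7)
  hex 20: (4, 3, -7)
  hex 21: (3, 3, -6)
  hex 22: (2, 3, -5)
  hex 23: (1, 3, -4)
  hex 24: (0, 3, -3)
  hex 25: (-1, 3, -2)
  hex 26: (-1, 2, -1)
  hex 27: (-1, 1, 0)
  hex 28: (-1, 0, 1)
  hex 29: (-1, -1, 2)
Sorted: 30 hexes.

Answer: -1 -2 3
-1 -1 2
-1 0 1
-1 1 0
-1 2 -1
-1 3 -2
0 -3 3
0 3 -3
1 -4 3
1 3 -4
2 -5 3
2 3 -5
3 -6 3
3 3 -6
4 -7 3
4 3 -7
5 -7 2
5 2 -7
6 -7 1
6 1 -7
7 -7 0
7 0 -7
8 -7 -1
8 -1 -7
9 -7 -2
9 -6 -3
9 -5 -4
9 -4 -5
9 -3 -6
9 -2 -7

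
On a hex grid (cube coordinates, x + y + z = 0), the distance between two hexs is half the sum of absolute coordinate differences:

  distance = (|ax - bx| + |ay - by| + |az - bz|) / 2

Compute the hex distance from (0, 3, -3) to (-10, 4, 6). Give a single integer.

Answer: 10

Derivation:
|ax - bx| = |0 - (-10)| = 10
|ay - by| = |3 - 4| = 1
|az - bz| = |-3 - 6| = 9
distance = (10 + 1 + 9) / 2 = 20 / 2 = 10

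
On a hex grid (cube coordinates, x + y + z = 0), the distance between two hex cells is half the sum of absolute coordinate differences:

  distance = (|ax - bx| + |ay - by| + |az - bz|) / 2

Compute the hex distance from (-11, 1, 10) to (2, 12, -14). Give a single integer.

Answer: 24

Derivation:
|ax - bx| = |-11 - 2| = 13
|ay - by| = |1 - 12| = 11
|az - bz| = |10 - (-14)| = 24
distance = (13 + 11 + 24) / 2 = 48 / 2 = 24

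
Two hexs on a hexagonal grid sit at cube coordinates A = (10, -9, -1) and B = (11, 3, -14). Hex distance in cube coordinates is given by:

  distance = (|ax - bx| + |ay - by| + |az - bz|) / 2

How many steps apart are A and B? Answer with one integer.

Answer: 13

Derivation:
|ax - bx| = |10 - 11| = 1
|ay - by| = |-9 - 3| = 12
|az - bz| = |-1 - (-14)| = 13
distance = (1 + 12 + 13) / 2 = 26 / 2 = 13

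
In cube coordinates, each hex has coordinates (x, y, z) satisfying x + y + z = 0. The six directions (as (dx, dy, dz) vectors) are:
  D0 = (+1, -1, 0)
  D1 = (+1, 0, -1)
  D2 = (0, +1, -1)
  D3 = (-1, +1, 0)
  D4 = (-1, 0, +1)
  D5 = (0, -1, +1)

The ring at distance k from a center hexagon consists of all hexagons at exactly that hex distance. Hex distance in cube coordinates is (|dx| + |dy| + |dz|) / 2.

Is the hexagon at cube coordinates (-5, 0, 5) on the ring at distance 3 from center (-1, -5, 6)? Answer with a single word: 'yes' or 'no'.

Answer: no

Derivation:
|px - cx| = |-5 - (-1)| = 4
|py - cy| = |0 - (-5)| = 5
|pz - cz| = |5 - 6| = 1
distance = (4+5+1)/2 = 10/2 = 5
radius = 3; distance != radius -> no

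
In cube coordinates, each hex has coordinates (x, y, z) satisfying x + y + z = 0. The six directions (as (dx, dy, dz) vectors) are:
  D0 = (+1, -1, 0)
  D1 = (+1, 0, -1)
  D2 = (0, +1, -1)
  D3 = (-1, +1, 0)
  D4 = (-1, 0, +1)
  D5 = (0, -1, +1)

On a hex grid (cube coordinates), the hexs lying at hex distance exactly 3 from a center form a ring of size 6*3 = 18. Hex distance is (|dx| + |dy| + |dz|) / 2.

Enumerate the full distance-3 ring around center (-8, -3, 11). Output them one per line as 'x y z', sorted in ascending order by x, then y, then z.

Walk ring at distance 3 from (-8, -3, 11):
Start at center + D4*3 = (-11, -3, 14)
  hex 0: (-11, -3, 14)
  hex 1: (-10, -4, 14)
  hex 2: (-9, -5, 14)
  hex 3: (-8, -6, 14)
  hex 4: (-7, -6, 13)
  hex 5: (-6, -6, 12)
  hex 6: (-5, -6, 11)
  hex 7: (-5, -5, 10)
  hex 8: (-5, -4, 9)
  hex 9: (-5, -3, 8)
  hex 10: (-6, -2, 8)
  hex 11: (-7, -1, 8)
  hex 12: (-8, 0, 8)
  hex 13: (-9, 0, 9)
  hex 14: (-10, 0, 10)
  hex 15: (-11, 0, 11)
  hex 16: (-11, -1, 12)
  hex 17: (-11, -2, 13)
Sorted: 18 hexes.

Answer: -11 -3 14
-11 -2 13
-11 -1 12
-11 0 11
-10 -4 14
-10 0 10
-9 -5 14
-9 0 9
-8 -6 14
-8 0 8
-7 -6 13
-7 -1 8
-6 -6 12
-6 -2 8
-5 -6 11
-5 -5 10
-5 -4 9
-5 -3 8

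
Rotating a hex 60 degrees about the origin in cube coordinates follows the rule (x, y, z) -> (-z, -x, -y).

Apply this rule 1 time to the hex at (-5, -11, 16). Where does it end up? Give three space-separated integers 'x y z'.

Answer: -16 5 11

Derivation:
Start: (-5, -11, 16)
Step 1: (-5, -11, 16) -> (-(16), -(-5), -(-11)) = (-16, 5, 11)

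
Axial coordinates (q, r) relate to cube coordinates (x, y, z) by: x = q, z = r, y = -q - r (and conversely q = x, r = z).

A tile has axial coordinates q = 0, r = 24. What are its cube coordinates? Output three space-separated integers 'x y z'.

x = q = 0
z = r = 24
y = -x - z = -(0) - (24) = -24

Answer: 0 -24 24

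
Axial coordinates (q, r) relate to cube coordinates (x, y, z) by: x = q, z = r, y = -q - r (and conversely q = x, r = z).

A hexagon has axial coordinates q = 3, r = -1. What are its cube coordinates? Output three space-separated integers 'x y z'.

x = q = 3
z = r = -1
y = -x - z = -(3) - (-1) = -2

Answer: 3 -2 -1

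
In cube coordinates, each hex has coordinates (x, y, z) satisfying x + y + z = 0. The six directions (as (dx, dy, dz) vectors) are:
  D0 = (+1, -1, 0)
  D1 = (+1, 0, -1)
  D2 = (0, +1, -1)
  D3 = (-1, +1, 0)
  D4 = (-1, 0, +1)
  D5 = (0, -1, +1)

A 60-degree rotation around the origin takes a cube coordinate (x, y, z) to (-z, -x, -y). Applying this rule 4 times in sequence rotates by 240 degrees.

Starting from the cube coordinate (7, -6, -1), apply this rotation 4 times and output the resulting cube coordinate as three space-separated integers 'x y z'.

Start: (7, -6, -1)
Step 1: (7, -6, -1) -> (-(-1), -(7), -(-6)) = (1, -7, 6)
Step 2: (1, -7, 6) -> (-(6), -(1), -(-7)) = (-6, -1, 7)
Step 3: (-6, -1, 7) -> (-(7), -(-6), -(-1)) = (-7, 6, 1)
Step 4: (-7, 6, 1) -> (-(1), -(-7), -(6)) = (-1, 7, -6)

Answer: -1 7 -6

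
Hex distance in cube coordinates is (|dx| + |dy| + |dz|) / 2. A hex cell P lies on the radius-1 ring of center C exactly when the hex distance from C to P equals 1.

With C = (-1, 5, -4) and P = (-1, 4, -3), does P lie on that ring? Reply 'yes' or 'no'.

|px - cx| = |-1 - (-1)| = 0
|py - cy| = |4 - 5| = 1
|pz - cz| = |-3 - (-4)| = 1
distance = (0+1+1)/2 = 2/2 = 1
radius = 1; distance == radius -> yes

Answer: yes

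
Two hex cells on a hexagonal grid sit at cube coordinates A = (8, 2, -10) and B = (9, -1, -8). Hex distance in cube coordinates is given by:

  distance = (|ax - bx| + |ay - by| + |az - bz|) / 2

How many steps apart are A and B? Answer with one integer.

Answer: 3

Derivation:
|ax - bx| = |8 - 9| = 1
|ay - by| = |2 - (-1)| = 3
|az - bz| = |-10 - (-8)| = 2
distance = (1 + 3 + 2) / 2 = 6 / 2 = 3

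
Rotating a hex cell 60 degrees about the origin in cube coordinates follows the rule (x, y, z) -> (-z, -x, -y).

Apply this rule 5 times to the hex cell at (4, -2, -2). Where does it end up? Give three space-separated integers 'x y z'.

Start: (4, -2, -2)
Step 1: (4, -2, -2) -> (-(-2), -(4), -(-2)) = (2, -4, 2)
Step 2: (2, -4, 2) -> (-(2), -(2), -(-4)) = (-2, -2, 4)
Step 3: (-2, -2, 4) -> (-(4), -(-2), -(-2)) = (-4, 2, 2)
Step 4: (-4, 2, 2) -> (-(2), -(-4), -(2)) = (-2, 4, -2)
Step 5: (-2, 4, -2) -> (-(-2), -(-2), -(4)) = (2, 2, -4)

Answer: 2 2 -4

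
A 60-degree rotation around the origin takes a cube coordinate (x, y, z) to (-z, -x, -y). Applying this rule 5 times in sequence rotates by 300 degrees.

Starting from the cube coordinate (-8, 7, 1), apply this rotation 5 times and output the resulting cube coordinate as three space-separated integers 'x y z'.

Answer: -7 -1 8

Derivation:
Start: (-8, 7, 1)
Step 1: (-8, 7, 1) -> (-(1), -(-8), -(7)) = (-1, 8, -7)
Step 2: (-1, 8, -7) -> (-(-7), -(-1), -(8)) = (7, 1, -8)
Step 3: (7, 1, -8) -> (-(-8), -(7), -(1)) = (8, -7, -1)
Step 4: (8, -7, -1) -> (-(-1), -(8), -(-7)) = (1, -8, 7)
Step 5: (1, -8, 7) -> (-(7), -(1), -(-8)) = (-7, -1, 8)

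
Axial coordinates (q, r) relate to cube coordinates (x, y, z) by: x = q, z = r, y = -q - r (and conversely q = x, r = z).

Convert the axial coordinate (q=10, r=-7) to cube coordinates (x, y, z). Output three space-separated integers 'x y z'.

Answer: 10 -3 -7

Derivation:
x = q = 10
z = r = -7
y = -x - z = -(10) - (-7) = -3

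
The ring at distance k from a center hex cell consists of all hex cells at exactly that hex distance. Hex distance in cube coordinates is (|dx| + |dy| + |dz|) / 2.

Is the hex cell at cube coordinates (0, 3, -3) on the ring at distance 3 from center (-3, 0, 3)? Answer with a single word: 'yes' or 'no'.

Answer: no

Derivation:
|px - cx| = |0 - (-3)| = 3
|py - cy| = |3 - 0| = 3
|pz - cz| = |-3 - 3| = 6
distance = (3+3+6)/2 = 12/2 = 6
radius = 3; distance != radius -> no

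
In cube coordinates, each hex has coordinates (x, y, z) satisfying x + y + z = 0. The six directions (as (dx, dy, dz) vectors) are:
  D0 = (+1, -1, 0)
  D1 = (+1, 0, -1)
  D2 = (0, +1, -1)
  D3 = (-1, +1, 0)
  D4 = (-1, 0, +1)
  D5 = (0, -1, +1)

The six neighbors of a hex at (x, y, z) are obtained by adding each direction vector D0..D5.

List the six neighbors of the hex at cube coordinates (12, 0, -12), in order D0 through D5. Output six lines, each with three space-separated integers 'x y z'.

Answer: 13 -1 -12
13 0 -13
12 1 -13
11 1 -12
11 0 -11
12 -1 -11

Derivation:
Center: (12, 0, -12). Add each direction:
  D0: (12, 0, -12) + (1, -1, 0) = (13, -1, -12)
  D1: (12, 0, -12) + (1, 0, -1) = (13, 0, -13)
  D2: (12, 0, -12) + (0, 1, -1) = (12, 1, -13)
  D3: (12, 0, -12) + (-1, 1, 0) = (11, 1, -12)
  D4: (12, 0, -12) + (-1, 0, 1) = (11, 0, -11)
  D5: (12, 0, -12) + (0, -1, 1) = (12, -1, -11)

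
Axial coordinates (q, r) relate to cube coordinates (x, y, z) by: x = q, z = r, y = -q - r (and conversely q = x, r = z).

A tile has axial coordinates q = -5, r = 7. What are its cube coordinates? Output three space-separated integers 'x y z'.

x = q = -5
z = r = 7
y = -x - z = -(-5) - (7) = -2

Answer: -5 -2 7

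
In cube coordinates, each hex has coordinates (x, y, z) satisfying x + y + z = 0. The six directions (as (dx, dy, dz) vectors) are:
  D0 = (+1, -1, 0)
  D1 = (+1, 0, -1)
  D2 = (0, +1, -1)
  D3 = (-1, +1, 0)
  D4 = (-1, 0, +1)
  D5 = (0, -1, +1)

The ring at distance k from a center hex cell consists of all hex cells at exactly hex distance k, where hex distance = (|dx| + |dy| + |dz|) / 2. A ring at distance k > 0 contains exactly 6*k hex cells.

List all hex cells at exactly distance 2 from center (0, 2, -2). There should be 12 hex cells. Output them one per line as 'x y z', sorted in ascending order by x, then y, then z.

Walk ring at distance 2 from (0, 2, -2):
Start at center + D4*2 = (-2, 2, 0)
  hex 0: (-2, 2, 0)
  hex 1: (-1, 1, 0)
  hex 2: (0, 0, 0)
  hex 3: (1, 0, -1)
  hex 4: (2, 0, -2)
  hex 5: (2, 1, -3)
  hex 6: (2, 2, -4)
  hex 7: (1, 3, -4)
  hex 8: (0, 4, -4)
  hex 9: (-1, 4, -3)
  hex 10: (-2, 4, -2)
  hex 11: (-2, 3, -1)
Sorted: 12 hexes.

Answer: -2 2 0
-2 3 -1
-2 4 -2
-1 1 0
-1 4 -3
0 0 0
0 4 -4
1 0 -1
1 3 -4
2 0 -2
2 1 -3
2 2 -4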